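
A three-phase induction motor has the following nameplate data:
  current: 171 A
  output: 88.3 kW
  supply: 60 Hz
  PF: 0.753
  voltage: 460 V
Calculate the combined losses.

P_in = √3·V·I·cosφ = 1.732×460×171×0.753 = 102588 W
P_out = 88300 W
Losses = P_in − P_out = 102588 − 88300 = 14288 W

14.3 kW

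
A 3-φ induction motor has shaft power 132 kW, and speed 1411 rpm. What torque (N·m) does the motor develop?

ω = 2π × 1411/60 = 147.8 rad/s
τ = P/ω = 132000/147.8 = 893 N·m

893 N·m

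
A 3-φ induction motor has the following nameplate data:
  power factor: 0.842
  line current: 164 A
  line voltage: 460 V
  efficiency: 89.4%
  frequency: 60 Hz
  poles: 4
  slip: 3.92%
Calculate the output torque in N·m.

543 N·m

P_in = √3·V·I·cosφ = 1.732 × 460 × 164 × 0.842 = 110017 W
P_out = η·P_in = 0.894 × 110017 = 98355 W
n_s = 120×60/4 = 1800 rpm; n = 1800×(1−0.0392) = 1729 rpm
ω = 2π×1729/60 = 181.1 rad/s
τ = P_out/ω = 98355/181.1 = 543 N·m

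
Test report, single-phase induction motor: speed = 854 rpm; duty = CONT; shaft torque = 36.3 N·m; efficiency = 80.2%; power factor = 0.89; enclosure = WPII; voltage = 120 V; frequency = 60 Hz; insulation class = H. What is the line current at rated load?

ω = 2π×854/60 = 89.43 rad/s; P_out = τω = 36.3 × 89.43 = 3246 W
P_in = P_out / η = 3246 / 0.802 = 4047 W
I = P_in / (V·cosφ) = 4047 / (120 × 0.89) = 37.9 A

37.9 A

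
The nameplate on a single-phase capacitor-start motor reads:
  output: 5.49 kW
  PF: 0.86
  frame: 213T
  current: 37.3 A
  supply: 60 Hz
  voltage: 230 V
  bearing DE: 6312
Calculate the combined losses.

1.89 kW

P_in = V·I·cosφ = 230×37.3×0.86 = 7378 W
P_out = 5490 W
Losses = P_in − P_out = 7378 − 5490 = 1888 W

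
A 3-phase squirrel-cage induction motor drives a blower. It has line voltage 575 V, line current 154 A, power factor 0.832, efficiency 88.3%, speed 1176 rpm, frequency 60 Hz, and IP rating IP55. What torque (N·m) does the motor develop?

915 N·m

P_in = √3·V·I·cosφ = 1.732 × 575 × 154 × 0.832 = 127603 W
P_out = η·P_in = 0.883 × 127603 = 112673 W
n = 1176 rpm
ω = 2π×1176/60 = 123.2 rad/s
τ = P_out/ω = 112673/123.2 = 915 N·m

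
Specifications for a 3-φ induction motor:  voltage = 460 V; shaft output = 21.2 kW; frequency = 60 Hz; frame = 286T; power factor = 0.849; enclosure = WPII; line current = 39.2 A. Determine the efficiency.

P_out = 21.2 kW = 21200 W
P_in = √3·V_L·I_L·cosφ = 1.732 × 460 × 39.2 × 0.849 = 26515 W
η = P_out / P_in = 21200 / 26515 = 0.800 = 80.0%

80.0 %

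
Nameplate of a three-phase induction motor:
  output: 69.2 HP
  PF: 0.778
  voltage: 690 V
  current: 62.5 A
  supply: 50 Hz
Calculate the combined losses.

P_in = √3·V·I·cosφ = 1.732×690×62.5×0.778 = 58111 W
P_out = 69.2×746 = 51623 W
Losses = P_in − P_out = 58111 − 51623 = 6488 W

6490 W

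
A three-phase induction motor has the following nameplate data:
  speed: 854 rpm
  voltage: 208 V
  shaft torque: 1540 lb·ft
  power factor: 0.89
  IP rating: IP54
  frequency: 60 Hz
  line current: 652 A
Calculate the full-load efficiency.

89.3 %

τ = 1540 lb·ft × 1.356 = 2088 N·m
ω = 2π × 854/60 = 89.43 rad/s; P_out = τω = 2088 × 89.43 = 186730 W
P_in = √3·V_L·I_L·cosφ = 1.732 × 208 × 652 × 0.89 = 209049 W
η = P_out / P_in = 186730 / 209049 = 0.893 = 89.3%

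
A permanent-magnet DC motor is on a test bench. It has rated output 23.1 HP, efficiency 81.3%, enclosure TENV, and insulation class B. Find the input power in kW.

P_out = 23.1 × 746 = 17233 W
P_in = P_out/η = 17233/0.813 = 21197 W = 21.2 kW

21.2 kW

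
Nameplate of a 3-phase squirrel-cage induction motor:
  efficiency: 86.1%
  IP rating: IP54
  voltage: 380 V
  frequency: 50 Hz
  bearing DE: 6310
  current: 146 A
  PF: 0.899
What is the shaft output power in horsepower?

P_in = √3·V·I·cosφ = 1.732 × 380 × 146 × 0.899 = 86386 W
P_out = η·P_in = 0.861 × 86386 = 74378 W
= 74378/746 = 99.7 HP

99.7 HP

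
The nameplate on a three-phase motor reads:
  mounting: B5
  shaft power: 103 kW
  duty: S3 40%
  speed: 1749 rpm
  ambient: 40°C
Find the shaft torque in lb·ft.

415 lb·ft

ω = 2π × 1749/60 = 183.2 rad/s
τ = P/ω = 103000/183.2 = 562.2 N·m
In lb·ft: 562.2/1.356 = 415 lb·ft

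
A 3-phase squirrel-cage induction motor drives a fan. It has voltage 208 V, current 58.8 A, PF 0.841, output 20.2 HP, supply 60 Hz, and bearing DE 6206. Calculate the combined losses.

P_in = √3·V·I·cosφ = 1.732×208×58.8×0.841 = 17815 W
P_out = 20.2×746 = 15069 W
Losses = P_in − P_out = 17815 − 15069 = 2746 W

2.75 kW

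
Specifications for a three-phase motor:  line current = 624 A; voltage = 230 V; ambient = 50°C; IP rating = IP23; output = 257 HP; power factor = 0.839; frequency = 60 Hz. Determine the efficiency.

P_out = 257 × 746 = 191722 W
P_in = √3·V_L·I_L·cosφ = 1.732 × 230 × 624 × 0.839 = 208556 W
η = P_out / P_in = 191722 / 208556 = 0.919 = 91.9%

91.9 %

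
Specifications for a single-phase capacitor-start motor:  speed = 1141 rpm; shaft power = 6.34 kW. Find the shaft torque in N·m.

ω = 2π × 1141/60 = 119.5 rad/s
τ = P/ω = 6340/119.5 = 53.1 N·m

53.1 N·m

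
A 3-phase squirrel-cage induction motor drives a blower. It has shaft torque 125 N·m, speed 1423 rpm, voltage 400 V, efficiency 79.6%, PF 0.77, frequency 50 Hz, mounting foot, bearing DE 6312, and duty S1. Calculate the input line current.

43.9 A

ω = 2π×1423/60 = 149 rad/s; P_out = τω = 125 × 149 = 18625 W
P_in = P_out / η = 18625 / 0.796 = 23398 W
I_L = P_in / (√3·V_L·cosφ) = 23398 / (1.732 × 400 × 0.77) = 43.9 A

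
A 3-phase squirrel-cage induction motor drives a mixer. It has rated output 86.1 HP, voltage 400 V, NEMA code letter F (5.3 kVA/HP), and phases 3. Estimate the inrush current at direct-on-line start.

659 A

S_LR = 5.3 × 86.1 = 456.33 kVA
I_LR = S_LR/(√3·V_L) = 456330/(1.732×400) = 659 A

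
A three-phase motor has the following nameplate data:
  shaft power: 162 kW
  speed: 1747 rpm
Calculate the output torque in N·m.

ω = 2π × 1747/60 = 182.9 rad/s
τ = P/ω = 162000/182.9 = 886 N·m

886 N·m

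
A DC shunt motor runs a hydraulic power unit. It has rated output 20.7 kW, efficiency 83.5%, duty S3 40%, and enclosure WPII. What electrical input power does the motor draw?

24.8 kW

P_out = 20700 W
P_in = P_out/η = 20700/0.835 = 24790 W = 24.8 kW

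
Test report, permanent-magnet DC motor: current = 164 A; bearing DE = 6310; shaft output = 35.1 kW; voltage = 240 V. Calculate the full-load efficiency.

89.2 %

P_out = 35.1 kW = 35100 W
P_in = V·I = 240 × 164 = 39360 W
η = P_out / P_in = 35100 / 39360 = 0.892 = 89.2%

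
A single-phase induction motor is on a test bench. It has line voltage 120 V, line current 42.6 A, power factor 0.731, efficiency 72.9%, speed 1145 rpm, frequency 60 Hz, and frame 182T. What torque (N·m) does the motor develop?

P_in = V·I·cosφ = 120 × 42.6 × 0.731 = 3737 W
P_out = η·P_in = 0.729 × 3737 = 2724 W
n = 1145 rpm
ω = 2π×1145/60 = 119.9 rad/s
τ = P_out/ω = 2724/119.9 = 22.7 N·m

22.7 N·m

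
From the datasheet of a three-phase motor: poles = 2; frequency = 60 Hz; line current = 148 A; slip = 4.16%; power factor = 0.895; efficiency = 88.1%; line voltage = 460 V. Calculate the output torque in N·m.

257 N·m

P_in = √3·V·I·cosφ = 1.732 × 460 × 148 × 0.895 = 105534 W
P_out = η·P_in = 0.881 × 105534 = 92975 W
n_s = 120×60/2 = 3600 rpm; n = 3600×(1−0.0416) = 3450 rpm
ω = 2π×3450/60 = 361.3 rad/s
τ = P_out/ω = 92975/361.3 = 257 N·m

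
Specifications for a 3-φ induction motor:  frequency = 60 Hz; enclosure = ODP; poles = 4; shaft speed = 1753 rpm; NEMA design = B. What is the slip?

n_s = 120f/p = 120×60/4 = 1800 rpm
s = (n_s − n)/n_s = (1800 − 1753)/1800 = 0.0261

2.6 %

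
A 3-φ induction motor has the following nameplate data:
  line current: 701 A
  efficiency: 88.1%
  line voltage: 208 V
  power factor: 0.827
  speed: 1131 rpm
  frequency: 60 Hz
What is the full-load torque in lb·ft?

P_in = √3·V·I·cosφ = 1.732 × 208 × 701 × 0.827 = 208850 W
P_out = η·P_in = 0.881 × 208850 = 183997 W
n = 1131 rpm
ω = 2π×1131/60 = 118.4 rad/s
τ = P_out/ω = 183997/118.4 = 1554 N·m
In lb·ft: 1554/1.356 = 1150 lb·ft

1150 lb·ft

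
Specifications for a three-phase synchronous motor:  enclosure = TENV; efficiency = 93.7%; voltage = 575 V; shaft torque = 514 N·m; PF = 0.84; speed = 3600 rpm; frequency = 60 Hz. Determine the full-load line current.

ω = 2π×3600/60 = 377 rad/s; P_out = τω = 514 × 377 = 193778 W
P_in = P_out / η = 193778 / 0.937 = 206807 W
I_L = P_in / (√3·V_L·cosφ) = 206807 / (1.732 × 575 × 0.84) = 247 A

247 A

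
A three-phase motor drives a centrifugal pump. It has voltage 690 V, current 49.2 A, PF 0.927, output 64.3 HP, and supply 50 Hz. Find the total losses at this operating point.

P_in = √3·V·I·cosφ = 1.732×690×49.2×0.927 = 54506 W
P_out = 64.3×746 = 47968 W
Losses = P_in − P_out = 54506 − 47968 = 6538 W

6540 W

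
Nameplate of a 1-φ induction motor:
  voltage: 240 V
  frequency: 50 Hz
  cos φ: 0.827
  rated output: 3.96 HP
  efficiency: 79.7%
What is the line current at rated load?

18.7 A

P_out = 3.96 × 746 = 2954 W
P_in = P_out / η = 2954 / 0.797 = 3706 W
I = P_in / (V·cosφ) = 3706 / (240 × 0.827) = 18.7 A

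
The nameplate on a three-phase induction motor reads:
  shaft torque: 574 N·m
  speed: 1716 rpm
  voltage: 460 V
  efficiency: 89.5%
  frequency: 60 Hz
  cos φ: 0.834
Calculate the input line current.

173 A

ω = 2π×1716/60 = 179.7 rad/s; P_out = τω = 574 × 179.7 = 103148 W
P_in = P_out / η = 103148 / 0.895 = 115249 W
I_L = P_in / (√3·V_L·cosφ) = 115249 / (1.732 × 460 × 0.834) = 173 A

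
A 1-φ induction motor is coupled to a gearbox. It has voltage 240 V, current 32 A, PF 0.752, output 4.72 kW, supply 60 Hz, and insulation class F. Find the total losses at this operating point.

1.06 kW

P_in = V·I·cosφ = 240×32×0.752 = 5775 W
P_out = 4720 W
Losses = P_in − P_out = 5775 − 4720 = 1055 W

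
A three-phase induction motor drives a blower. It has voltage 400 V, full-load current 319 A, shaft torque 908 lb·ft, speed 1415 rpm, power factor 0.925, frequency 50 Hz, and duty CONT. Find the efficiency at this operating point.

89.2 %

τ = 908 lb·ft × 1.356 = 1231 N·m
ω = 2π × 1415/60 = 148.2 rad/s; P_out = τω = 1231 × 148.2 = 182434 W
P_in = √3·V_L·I_L·cosφ = 1.732 × 400 × 319 × 0.925 = 204428 W
η = P_out / P_in = 182434 / 204428 = 0.892 = 89.2%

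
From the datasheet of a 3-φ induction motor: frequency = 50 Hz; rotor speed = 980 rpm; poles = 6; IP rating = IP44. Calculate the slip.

2.00 %

n_s = 120f/p = 120×50/6 = 1000 rpm
s = (n_s − n)/n_s = (1000 − 980)/1000 = 0.0200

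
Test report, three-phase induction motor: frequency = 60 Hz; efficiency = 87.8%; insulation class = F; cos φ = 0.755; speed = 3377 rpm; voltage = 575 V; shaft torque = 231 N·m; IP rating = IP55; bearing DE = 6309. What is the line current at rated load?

ω = 2π×3377/60 = 353.6 rad/s; P_out = τω = 231 × 353.6 = 81682 W
P_in = P_out / η = 81682 / 0.878 = 93032 W
I_L = P_in / (√3·V_L·cosφ) = 93032 / (1.732 × 575 × 0.755) = 124 A

124 A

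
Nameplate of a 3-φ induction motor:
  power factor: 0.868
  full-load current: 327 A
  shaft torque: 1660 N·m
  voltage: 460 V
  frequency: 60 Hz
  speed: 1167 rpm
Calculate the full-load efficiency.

ω = 2π × 1167/60 = 122.2 rad/s; P_out = τω = 1660 × 122.2 = 202852 W
P_in = √3·V_L·I_L·cosφ = 1.732 × 460 × 327 × 0.868 = 226138 W
η = P_out / P_in = 202852 / 226138 = 0.897 = 89.7%

89.7 %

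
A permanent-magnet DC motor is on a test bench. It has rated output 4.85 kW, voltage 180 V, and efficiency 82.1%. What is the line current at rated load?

32.8 A

P_out = 4.85 kW = 4850 W
P_in = P_out / η = 4850 / 0.821 = 5907 W
I = P_in / V = 5907 / 180 = 32.8 A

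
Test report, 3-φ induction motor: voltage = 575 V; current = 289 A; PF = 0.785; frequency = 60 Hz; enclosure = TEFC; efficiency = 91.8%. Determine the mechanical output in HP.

P_in = √3·V·I·cosφ = 1.732 × 575 × 289 × 0.785 = 225935 W
P_out = η·P_in = 0.918 × 225935 = 207408 W
= 207408/746 = 278 HP

278 HP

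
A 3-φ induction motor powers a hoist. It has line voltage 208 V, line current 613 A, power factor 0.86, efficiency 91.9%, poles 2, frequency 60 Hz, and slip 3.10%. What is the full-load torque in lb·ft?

352 lb·ft

P_in = √3·V·I·cosφ = 1.732 × 208 × 613 × 0.86 = 189920 W
P_out = η·P_in = 0.919 × 189920 = 174536 W
n_s = 120×60/2 = 3600 rpm; n = 3600×(1−0.031) = 3488 rpm
ω = 2π×3488/60 = 365.3 rad/s
τ = P_out/ω = 174536/365.3 = 477.8 N·m
In lb·ft: 477.8/1.356 = 352 lb·ft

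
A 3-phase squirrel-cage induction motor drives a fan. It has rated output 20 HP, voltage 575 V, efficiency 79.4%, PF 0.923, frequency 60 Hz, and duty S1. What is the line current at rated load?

20.4 A

P_out = 20 × 746 = 14920 W
P_in = P_out / η = 14920 / 0.794 = 18791 W
I_L = P_in / (√3·V_L·cosφ) = 18791 / (1.732 × 575 × 0.923) = 20.4 A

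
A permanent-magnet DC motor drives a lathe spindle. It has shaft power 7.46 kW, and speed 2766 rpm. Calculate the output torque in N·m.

25.8 N·m

ω = 2π × 2766/60 = 289.7 rad/s
τ = P/ω = 7460/289.7 = 25.8 N·m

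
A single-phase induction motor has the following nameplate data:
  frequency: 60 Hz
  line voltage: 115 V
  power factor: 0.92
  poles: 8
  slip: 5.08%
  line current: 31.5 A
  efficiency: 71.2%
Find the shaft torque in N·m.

26.5 N·m

P_in = V·I·cosφ = 115 × 31.5 × 0.92 = 3333 W
P_out = η·P_in = 0.712 × 3333 = 2373 W
n_s = 120×60/8 = 900 rpm; n = 900×(1−0.0508) = 854 rpm
ω = 2π×854/60 = 89.43 rad/s
τ = P_out/ω = 2373/89.43 = 26.5 N·m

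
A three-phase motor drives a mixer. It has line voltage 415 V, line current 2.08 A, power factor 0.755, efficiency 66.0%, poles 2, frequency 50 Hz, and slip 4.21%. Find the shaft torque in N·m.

P_in = √3·V·I·cosφ = 1.732 × 415 × 2.08 × 0.755 = 1129 W
P_out = η·P_in = 0.66 × 1129 = 745 W
n_s = 120×50/2 = 3000 rpm; n = 3000×(1−0.0421) = 2874 rpm
ω = 2π×2874/60 = 301 rad/s
τ = P_out/ω = 745/301 = 2.48 N·m

2.48 N·m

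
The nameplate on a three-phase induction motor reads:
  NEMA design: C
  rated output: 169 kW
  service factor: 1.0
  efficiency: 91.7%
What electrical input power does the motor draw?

P_out = 169000 W
P_in = P_out/η = 169000/0.917 = 184297 W = 184 kW

184 kW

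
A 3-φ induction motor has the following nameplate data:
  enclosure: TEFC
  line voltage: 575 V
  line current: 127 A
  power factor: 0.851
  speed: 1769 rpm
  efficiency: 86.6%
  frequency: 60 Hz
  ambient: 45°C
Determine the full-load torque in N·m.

503 N·m

P_in = √3·V·I·cosφ = 1.732 × 575 × 127 × 0.851 = 107634 W
P_out = η·P_in = 0.866 × 107634 = 93211 W
n = 1769 rpm
ω = 2π×1769/60 = 185.2 rad/s
τ = P_out/ω = 93211/185.2 = 503 N·m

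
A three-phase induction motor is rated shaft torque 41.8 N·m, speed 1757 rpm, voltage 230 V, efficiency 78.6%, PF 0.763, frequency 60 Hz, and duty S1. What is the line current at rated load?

ω = 2π×1757/60 = 184 rad/s; P_out = τω = 41.8 × 184 = 7691 W
P_in = P_out / η = 7691 / 0.786 = 9785 W
I_L = P_in / (√3·V_L·cosφ) = 9785 / (1.732 × 230 × 0.763) = 32.2 A

32.2 A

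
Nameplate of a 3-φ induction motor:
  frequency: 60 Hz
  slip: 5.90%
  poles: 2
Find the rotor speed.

n_s = 120f/p = 120×60/2 = 3600 rpm
n = n_s(1 − s) = 3600 × (1 − 0.059) = 3388 rpm

3388 rpm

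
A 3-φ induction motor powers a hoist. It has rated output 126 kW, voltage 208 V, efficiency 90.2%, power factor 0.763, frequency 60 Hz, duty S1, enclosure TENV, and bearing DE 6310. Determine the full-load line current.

508 A

P_out = 126 kW = 126000 W
P_in = P_out / η = 126000 / 0.902 = 139690 W
I_L = P_in / (√3·V_L·cosφ) = 139690 / (1.732 × 208 × 0.763) = 508 A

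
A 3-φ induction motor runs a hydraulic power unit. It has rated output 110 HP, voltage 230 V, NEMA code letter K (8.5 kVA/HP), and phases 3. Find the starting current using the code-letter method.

2350 A

S_LR = 8.5 × 110 = 935 kVA
I_LR = S_LR/(√3·V_L) = 935000/(1.732×230) = 2350 A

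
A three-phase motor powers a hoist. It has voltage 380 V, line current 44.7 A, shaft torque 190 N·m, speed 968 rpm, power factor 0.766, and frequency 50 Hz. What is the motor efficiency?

85.5 %

ω = 2π × 968/60 = 101.4 rad/s; P_out = τω = 190 × 101.4 = 19266 W
P_in = √3·V_L·I_L·cosφ = 1.732 × 380 × 44.7 × 0.766 = 22536 W
η = P_out / P_in = 19266 / 22536 = 0.855 = 85.5%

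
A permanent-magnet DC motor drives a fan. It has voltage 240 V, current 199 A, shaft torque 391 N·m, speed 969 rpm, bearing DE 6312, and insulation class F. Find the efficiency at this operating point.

ω = 2π × 969/60 = 101.5 rad/s; P_out = τω = 391 × 101.5 = 39687 W
P_in = V·I = 240 × 199 = 47760 W
η = P_out / P_in = 39687 / 47760 = 0.831 = 83.1%

83.1 %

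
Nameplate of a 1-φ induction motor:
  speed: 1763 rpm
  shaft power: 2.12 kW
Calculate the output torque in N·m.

11.5 N·m

ω = 2π × 1763/60 = 184.6 rad/s
τ = P/ω = 2120/184.6 = 11.5 N·m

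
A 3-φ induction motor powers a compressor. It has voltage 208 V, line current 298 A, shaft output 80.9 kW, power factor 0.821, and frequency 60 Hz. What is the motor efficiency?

P_out = 80.9 kW = 80900 W
P_in = √3·V_L·I_L·cosφ = 1.732 × 208 × 298 × 0.821 = 88140 W
η = P_out / P_in = 80900 / 88140 = 0.918 = 91.8%

91.8 %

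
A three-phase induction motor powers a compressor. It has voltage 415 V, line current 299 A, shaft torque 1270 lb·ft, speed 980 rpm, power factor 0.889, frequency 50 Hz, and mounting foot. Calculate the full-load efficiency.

τ = 1270 lb·ft × 1.356 = 1722 N·m
ω = 2π × 980/60 = 102.6 rad/s; P_out = τω = 1722 × 102.6 = 176677 W
P_in = √3·V_L·I_L·cosφ = 1.732 × 415 × 299 × 0.889 = 191060 W
η = P_out / P_in = 176677 / 191060 = 0.925 = 92.5%

92.5 %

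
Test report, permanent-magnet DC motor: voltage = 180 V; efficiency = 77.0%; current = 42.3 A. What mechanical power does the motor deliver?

5.86 kW

P_in = V·I = 180 × 42.3 = 7614 W
P_out = η·P_in = 0.77 × 7614 = 5863 W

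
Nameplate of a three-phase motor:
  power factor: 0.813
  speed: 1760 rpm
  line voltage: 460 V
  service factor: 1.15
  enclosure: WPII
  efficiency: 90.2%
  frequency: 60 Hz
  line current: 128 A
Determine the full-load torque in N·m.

P_in = √3·V·I·cosφ = 1.732 × 460 × 128 × 0.813 = 82910 W
P_out = η·P_in = 0.902 × 82910 = 74785 W
n = 1760 rpm
ω = 2π×1760/60 = 184.3 rad/s
τ = P_out/ω = 74785/184.3 = 406 N·m

406 N·m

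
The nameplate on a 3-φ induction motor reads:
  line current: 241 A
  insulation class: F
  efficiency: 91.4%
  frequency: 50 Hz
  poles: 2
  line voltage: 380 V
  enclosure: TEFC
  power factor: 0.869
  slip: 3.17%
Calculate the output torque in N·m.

414 N·m

P_in = √3·V·I·cosφ = 1.732 × 380 × 241 × 0.869 = 137838 W
P_out = η·P_in = 0.914 × 137838 = 125984 W
n_s = 120×50/2 = 3000 rpm; n = 3000×(1−0.0317) = 2905 rpm
ω = 2π×2905/60 = 304.2 rad/s
τ = P_out/ω = 125984/304.2 = 414 N·m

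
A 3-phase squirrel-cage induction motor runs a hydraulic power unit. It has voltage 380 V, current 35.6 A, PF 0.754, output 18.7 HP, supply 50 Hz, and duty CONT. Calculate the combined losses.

P_in = √3·V·I·cosφ = 1.732×380×35.6×0.754 = 17667 W
P_out = 18.7×746 = 13950 W
Losses = P_in − P_out = 17667 − 13950 = 3717 W

3720 W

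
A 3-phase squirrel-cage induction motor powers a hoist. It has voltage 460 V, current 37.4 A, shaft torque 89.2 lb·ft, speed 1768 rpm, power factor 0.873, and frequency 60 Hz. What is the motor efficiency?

τ = 89.2 lb·ft × 1.356 = 121 N·m
ω = 2π × 1768/60 = 185.1 rad/s; P_out = τω = 121 × 185.1 = 22397 W
P_in = √3·V_L·I_L·cosφ = 1.732 × 460 × 37.4 × 0.873 = 26013 W
η = P_out / P_in = 22397 / 26013 = 0.861 = 86.1%

86.1 %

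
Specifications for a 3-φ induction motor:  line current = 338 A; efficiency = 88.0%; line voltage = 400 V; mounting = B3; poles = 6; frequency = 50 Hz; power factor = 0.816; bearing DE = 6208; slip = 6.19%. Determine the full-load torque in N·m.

P_in = √3·V·I·cosφ = 1.732 × 400 × 338 × 0.816 = 191080 W
P_out = η·P_in = 0.88 × 191080 = 168150 W
n_s = 120×50/6 = 1000 rpm; n = 1000×(1−0.0619) = 938 rpm
ω = 2π×938/60 = 98.23 rad/s
τ = P_out/ω = 168150/98.23 = 1710 N·m

1710 N·m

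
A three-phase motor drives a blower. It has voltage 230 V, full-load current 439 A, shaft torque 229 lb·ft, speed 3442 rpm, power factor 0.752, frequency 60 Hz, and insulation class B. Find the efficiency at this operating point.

τ = 229 lb·ft × 1.356 = 310.5 N·m
ω = 2π × 3442/60 = 360.4 rad/s; P_out = τω = 310.5 × 360.4 = 111904 W
P_in = √3·V_L·I_L·cosφ = 1.732 × 230 × 439 × 0.752 = 131510 W
η = P_out / P_in = 111904 / 131510 = 0.851 = 85.1%

85.1 %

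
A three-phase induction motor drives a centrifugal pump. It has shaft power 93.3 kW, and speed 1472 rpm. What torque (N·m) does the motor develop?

605 N·m

ω = 2π × 1472/60 = 154.1 rad/s
τ = P/ω = 93300/154.1 = 605 N·m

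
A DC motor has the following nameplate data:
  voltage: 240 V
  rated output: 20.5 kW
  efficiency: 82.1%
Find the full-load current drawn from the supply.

P_out = 20.5 kW = 20500 W
P_in = P_out / η = 20500 / 0.821 = 24970 W
I = P_in / V = 24970 / 240 = 104 A

104 A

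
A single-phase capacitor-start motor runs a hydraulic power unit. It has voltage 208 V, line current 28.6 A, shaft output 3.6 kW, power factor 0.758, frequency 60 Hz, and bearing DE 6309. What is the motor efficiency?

P_out = 3.6 kW = 3600 W
P_in = V·I·cosφ = 208 × 28.6 × 0.758 = 4509 W
η = P_out / P_in = 3600 / 4509 = 0.798 = 79.8%

79.8 %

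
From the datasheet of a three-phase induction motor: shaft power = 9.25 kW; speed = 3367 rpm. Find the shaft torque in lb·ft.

19.3 lb·ft

ω = 2π × 3367/60 = 352.6 rad/s
τ = P/ω = 9250/352.6 = 26.23 N·m
In lb·ft: 26.23/1.356 = 19.3 lb·ft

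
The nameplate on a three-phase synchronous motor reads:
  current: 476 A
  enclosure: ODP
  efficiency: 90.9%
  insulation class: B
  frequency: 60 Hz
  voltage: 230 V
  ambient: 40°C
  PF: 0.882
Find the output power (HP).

P_in = √3·V·I·cosφ = 1.732 × 230 × 476 × 0.882 = 167244 W
P_out = η·P_in = 0.909 × 167244 = 152025 W
= 152025/746 = 204 HP

204 HP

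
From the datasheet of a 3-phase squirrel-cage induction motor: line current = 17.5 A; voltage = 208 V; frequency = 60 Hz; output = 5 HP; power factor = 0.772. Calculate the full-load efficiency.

76.6 %

P_out = 5 × 746 = 3730 W
P_in = √3·V_L·I_L·cosφ = 1.732 × 208 × 17.5 × 0.772 = 4867 W
η = P_out / P_in = 3730 / 4867 = 0.766 = 76.6%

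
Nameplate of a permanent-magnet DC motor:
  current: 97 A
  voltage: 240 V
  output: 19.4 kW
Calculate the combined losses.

3880 W

P_in = V·I = 240×97 = 23280 W
P_out = 19400 W
Losses = P_in − P_out = 23280 − 19400 = 3880 W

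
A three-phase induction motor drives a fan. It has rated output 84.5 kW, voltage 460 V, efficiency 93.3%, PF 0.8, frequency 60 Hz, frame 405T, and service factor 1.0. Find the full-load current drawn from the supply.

P_out = 84.5 kW = 84500 W
P_in = P_out / η = 84500 / 0.933 = 90568 W
I_L = P_in / (√3·V_L·cosφ) = 90568 / (1.732 × 460 × 0.8) = 142 A

142 A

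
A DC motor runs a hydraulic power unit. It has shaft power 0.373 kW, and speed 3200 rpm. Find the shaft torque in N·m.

1.11 N·m

ω = 2π × 3200/60 = 335.1 rad/s
τ = P/ω = 373/335.1 = 1.11 N·m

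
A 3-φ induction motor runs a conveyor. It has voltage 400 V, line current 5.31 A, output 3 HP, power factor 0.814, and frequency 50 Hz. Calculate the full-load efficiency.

74.7 %

P_out = 3 × 746 = 2238 W
P_in = √3·V_L·I_L·cosφ = 1.732 × 400 × 5.31 × 0.814 = 2995 W
η = P_out / P_in = 2238 / 2995 = 0.747 = 74.7%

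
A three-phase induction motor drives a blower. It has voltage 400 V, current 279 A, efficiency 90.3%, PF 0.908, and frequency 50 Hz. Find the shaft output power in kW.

P_in = √3·V·I·cosφ = 1.732 × 400 × 279 × 0.908 = 175508 W
P_out = η·P_in = 0.903 × 175508 = 158484 W

158 kW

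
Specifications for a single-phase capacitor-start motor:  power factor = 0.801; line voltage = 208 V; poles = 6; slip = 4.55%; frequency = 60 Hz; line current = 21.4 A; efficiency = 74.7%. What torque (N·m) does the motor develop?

P_in = V·I·cosφ = 208 × 21.4 × 0.801 = 3565 W
P_out = η·P_in = 0.747 × 3565 = 2663 W
n_s = 120×60/6 = 1200 rpm; n = 1200×(1−0.0455) = 1145 rpm
ω = 2π×1145/60 = 119.9 rad/s
τ = P_out/ω = 2663/119.9 = 22.2 N·m

22.2 N·m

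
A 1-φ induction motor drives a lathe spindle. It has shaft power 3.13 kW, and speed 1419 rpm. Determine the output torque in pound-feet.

15.5 lb·ft

ω = 2π × 1419/60 = 148.6 rad/s
τ = P/ω = 3130/148.6 = 21.06 N·m
In lb·ft: 21.06/1.356 = 15.5 lb·ft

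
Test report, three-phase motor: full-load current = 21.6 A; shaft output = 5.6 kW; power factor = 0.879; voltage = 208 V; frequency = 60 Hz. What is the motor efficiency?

P_out = 5.6 kW = 5600 W
P_in = √3·V_L·I_L·cosφ = 1.732 × 208 × 21.6 × 0.879 = 6840 W
η = P_out / P_in = 5600 / 6840 = 0.819 = 81.9%

81.9 %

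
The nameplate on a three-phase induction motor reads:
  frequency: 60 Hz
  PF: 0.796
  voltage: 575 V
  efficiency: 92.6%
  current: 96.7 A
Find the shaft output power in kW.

P_in = √3·V·I·cosφ = 1.732 × 575 × 96.7 × 0.796 = 76658 W
P_out = η·P_in = 0.926 × 76658 = 70985 W

71 kW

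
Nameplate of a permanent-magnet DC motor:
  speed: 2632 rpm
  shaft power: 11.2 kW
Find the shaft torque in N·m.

ω = 2π × 2632/60 = 275.6 rad/s
τ = P/ω = 11200/275.6 = 40.6 N·m

40.6 N·m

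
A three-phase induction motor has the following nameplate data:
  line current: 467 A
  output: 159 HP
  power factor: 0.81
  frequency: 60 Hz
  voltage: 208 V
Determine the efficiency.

P_out = 159 × 746 = 118614 W
P_in = √3·V_L·I_L·cosφ = 1.732 × 208 × 467 × 0.81 = 136274 W
η = P_out / P_in = 118614 / 136274 = 0.870 = 87.0%

87.0 %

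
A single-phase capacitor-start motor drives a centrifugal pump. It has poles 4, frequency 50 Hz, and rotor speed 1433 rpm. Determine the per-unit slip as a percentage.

n_s = 120f/p = 120×50/4 = 1500 rpm
s = (n_s − n)/n_s = (1500 − 1433)/1500 = 0.0447

4.5 %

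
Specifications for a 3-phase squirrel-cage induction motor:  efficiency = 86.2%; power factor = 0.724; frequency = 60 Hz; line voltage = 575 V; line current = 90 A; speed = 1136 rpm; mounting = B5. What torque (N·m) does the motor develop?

P_in = √3·V·I·cosφ = 1.732 × 575 × 90 × 0.724 = 64893 W
P_out = η·P_in = 0.862 × 64893 = 55938 W
n = 1136 rpm
ω = 2π×1136/60 = 119 rad/s
τ = P_out/ω = 55938/119 = 470 N·m

470 N·m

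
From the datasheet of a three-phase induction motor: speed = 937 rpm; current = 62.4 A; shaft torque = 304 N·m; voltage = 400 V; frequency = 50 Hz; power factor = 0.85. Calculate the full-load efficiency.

ω = 2π × 937/60 = 98.12 rad/s; P_out = τω = 304 × 98.12 = 29828 W
P_in = √3·V_L·I_L·cosφ = 1.732 × 400 × 62.4 × 0.85 = 36746 W
η = P_out / P_in = 29828 / 36746 = 0.812 = 81.2%

81.2 %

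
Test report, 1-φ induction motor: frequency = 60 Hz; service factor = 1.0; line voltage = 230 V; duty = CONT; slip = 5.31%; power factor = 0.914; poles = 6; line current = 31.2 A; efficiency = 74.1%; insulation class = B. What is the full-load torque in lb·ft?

P_in = V·I·cosφ = 230 × 31.2 × 0.914 = 6559 W
P_out = η·P_in = 0.741 × 6559 = 4860 W
n_s = 120×60/6 = 1200 rpm; n = 1200×(1−0.0531) = 1136 rpm
ω = 2π×1136/60 = 119 rad/s
τ = P_out/ω = 4860/119 = 40.84 N·m
In lb·ft: 40.84/1.356 = 30.1 lb·ft

30.1 lb·ft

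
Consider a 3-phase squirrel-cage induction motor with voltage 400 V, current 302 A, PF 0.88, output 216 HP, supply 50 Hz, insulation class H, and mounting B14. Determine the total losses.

23 kW

P_in = √3·V·I·cosφ = 1.732×400×302×0.88 = 184119 W
P_out = 216×746 = 161136 W
Losses = P_in − P_out = 184119 − 161136 = 22983 W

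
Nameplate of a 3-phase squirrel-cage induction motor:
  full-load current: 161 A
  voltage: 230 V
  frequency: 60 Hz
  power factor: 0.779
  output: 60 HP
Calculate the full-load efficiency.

89.6 %

P_out = 60 × 746 = 44760 W
P_in = √3·V_L·I_L·cosφ = 1.732 × 230 × 161 × 0.779 = 49962 W
η = P_out / P_in = 44760 / 49962 = 0.896 = 89.6%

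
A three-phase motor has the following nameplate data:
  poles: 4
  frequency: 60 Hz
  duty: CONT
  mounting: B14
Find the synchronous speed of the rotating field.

n_s = 120f/p = 120×60/4 = 1800 rpm

1800 rpm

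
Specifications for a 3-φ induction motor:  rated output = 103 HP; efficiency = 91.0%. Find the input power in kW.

84.4 kW

P_out = 103 × 746 = 76838 W
P_in = P_out/η = 76838/0.91 = 84437 W = 84.4 kW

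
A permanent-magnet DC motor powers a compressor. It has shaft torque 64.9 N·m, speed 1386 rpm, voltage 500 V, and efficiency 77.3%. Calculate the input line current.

ω = 2π×1386/60 = 145.1 rad/s; P_out = τω = 64.9 × 145.1 = 9417 W
P_in = P_out / η = 9417 / 0.773 = 12182 W
I = P_in / V = 12182 / 500 = 24.4 A

24.4 A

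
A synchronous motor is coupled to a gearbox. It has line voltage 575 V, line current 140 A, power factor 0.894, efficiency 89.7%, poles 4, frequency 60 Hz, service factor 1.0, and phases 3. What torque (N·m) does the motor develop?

593 N·m

P_in = √3·V·I·cosφ = 1.732 × 575 × 140 × 0.894 = 124647 W
P_out = η·P_in = 0.897 × 124647 = 111808 W
n = n_s = 120×60/4 = 1800 rpm (synchronous)
ω = 2π×1800/60 = 188.5 rad/s
τ = P_out/ω = 111808/188.5 = 593 N·m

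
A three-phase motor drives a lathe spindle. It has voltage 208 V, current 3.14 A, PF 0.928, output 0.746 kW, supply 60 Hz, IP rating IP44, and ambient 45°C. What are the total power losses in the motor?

P_in = √3·V·I·cosφ = 1.732×208×3.14×0.928 = 1050 W
P_out = 746 W
Losses = P_in − P_out = 1050 − 746 = 304 W

304 W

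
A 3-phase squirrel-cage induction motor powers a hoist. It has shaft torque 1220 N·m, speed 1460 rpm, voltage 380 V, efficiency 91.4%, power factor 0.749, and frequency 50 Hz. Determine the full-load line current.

414 A

ω = 2π×1460/60 = 152.9 rad/s; P_out = τω = 1220 × 152.9 = 186538 W
P_in = P_out / η = 186538 / 0.914 = 204090 W
I_L = P_in / (√3·V_L·cosφ) = 204090 / (1.732 × 380 × 0.749) = 414 A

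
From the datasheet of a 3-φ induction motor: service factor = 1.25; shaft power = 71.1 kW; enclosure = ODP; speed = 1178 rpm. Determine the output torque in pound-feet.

425 lb·ft

ω = 2π × 1178/60 = 123.4 rad/s
τ = P/ω = 71100/123.4 = 576.2 N·m
In lb·ft: 576.2/1.356 = 425 lb·ft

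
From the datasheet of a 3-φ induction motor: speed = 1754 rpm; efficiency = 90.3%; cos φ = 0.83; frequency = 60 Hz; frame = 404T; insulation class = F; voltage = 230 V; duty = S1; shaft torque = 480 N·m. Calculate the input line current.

ω = 2π×1754/60 = 183.7 rad/s; P_out = τω = 480 × 183.7 = 88176 W
P_in = P_out / η = 88176 / 0.903 = 97648 W
I_L = P_in / (√3·V_L·cosφ) = 97648 / (1.732 × 230 × 0.83) = 295 A

295 A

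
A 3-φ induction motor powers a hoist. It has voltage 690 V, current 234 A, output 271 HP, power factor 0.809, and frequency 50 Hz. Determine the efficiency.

89.4 %

P_out = 271 × 746 = 202166 W
P_in = √3·V_L·I_L·cosφ = 1.732 × 690 × 234 × 0.809 = 226236 W
η = P_out / P_in = 202166 / 226236 = 0.894 = 89.4%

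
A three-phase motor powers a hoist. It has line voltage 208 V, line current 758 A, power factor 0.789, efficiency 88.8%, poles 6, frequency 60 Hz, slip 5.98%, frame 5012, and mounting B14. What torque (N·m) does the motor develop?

1620 N·m

P_in = √3·V·I·cosφ = 1.732 × 208 × 758 × 0.789 = 215455 W
P_out = η·P_in = 0.888 × 215455 = 191324 W
n_s = 120×60/6 = 1200 rpm; n = 1200×(1−0.0598) = 1128 rpm
ω = 2π×1128/60 = 118.1 rad/s
τ = P_out/ω = 191324/118.1 = 1620 N·m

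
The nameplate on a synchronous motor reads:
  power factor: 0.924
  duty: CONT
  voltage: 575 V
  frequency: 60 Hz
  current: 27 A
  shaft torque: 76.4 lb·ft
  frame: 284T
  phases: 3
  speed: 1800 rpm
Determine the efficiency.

78.6 %

τ = 76.4 lb·ft × 1.356 = 103.6 N·m
ω = 2π × 1800/60 = 188.5 rad/s; P_out = τω = 103.6 × 188.5 = 19529 W
P_in = √3·V_L·I_L·cosφ = 1.732 × 575 × 27 × 0.924 = 24846 W
η = P_out / P_in = 19529 / 24846 = 0.786 = 78.6%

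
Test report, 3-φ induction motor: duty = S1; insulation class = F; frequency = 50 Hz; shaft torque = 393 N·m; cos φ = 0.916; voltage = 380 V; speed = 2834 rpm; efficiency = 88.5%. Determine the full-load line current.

ω = 2π×2834/60 = 296.8 rad/s; P_out = τω = 393 × 296.8 = 116642 W
P_in = P_out / η = 116642 / 0.885 = 131799 W
I_L = P_in / (√3·V_L·cosφ) = 131799 / (1.732 × 380 × 0.916) = 219 A

219 A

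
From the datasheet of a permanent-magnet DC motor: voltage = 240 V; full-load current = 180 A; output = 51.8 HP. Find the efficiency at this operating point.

P_out = 51.8 × 746 = 38643 W
P_in = V·I = 240 × 180 = 43200 W
η = P_out / P_in = 38643 / 43200 = 0.895 = 89.5%

89.5 %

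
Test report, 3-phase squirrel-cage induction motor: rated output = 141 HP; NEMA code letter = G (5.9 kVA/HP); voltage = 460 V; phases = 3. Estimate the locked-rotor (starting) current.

1040 A

S_LR = 5.9 × 141 = 831.9 kVA
I_LR = S_LR/(√3·V_L) = 831900/(1.732×460) = 1040 A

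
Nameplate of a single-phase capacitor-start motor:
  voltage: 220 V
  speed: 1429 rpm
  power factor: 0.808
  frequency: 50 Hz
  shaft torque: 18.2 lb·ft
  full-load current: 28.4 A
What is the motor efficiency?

73.1 %

τ = 18.2 lb·ft × 1.356 = 24.68 N·m
ω = 2π × 1429/60 = 149.6 rad/s; P_out = τω = 24.68 × 149.6 = 3692 W
P_in = V·I·cosφ = 220 × 28.4 × 0.808 = 5048 W
η = P_out / P_in = 3692 / 5048 = 0.731 = 73.1%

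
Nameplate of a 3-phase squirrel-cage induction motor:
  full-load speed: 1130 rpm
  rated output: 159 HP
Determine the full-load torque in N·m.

P_out = 159 × 746 = 118614 W
ω = 2π × 1130/60 = 118.3 rad/s
τ = P_out/ω = 118614/118.3 = 1000 N·m

1000 N·m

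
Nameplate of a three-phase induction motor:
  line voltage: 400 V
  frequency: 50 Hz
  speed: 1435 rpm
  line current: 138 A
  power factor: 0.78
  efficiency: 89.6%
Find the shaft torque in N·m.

P_in = √3·V·I·cosφ = 1.732 × 400 × 138 × 0.78 = 74573 W
P_out = η·P_in = 0.896 × 74573 = 66817 W
n = 1435 rpm
ω = 2π×1435/60 = 150.3 rad/s
τ = P_out/ω = 66817/150.3 = 445 N·m

445 N·m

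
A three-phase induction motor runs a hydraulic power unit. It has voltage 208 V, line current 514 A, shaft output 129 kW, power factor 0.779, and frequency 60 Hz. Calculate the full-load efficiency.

P_out = 129 kW = 129000 W
P_in = √3·V_L·I_L·cosφ = 1.732 × 208 × 514 × 0.779 = 144249 W
η = P_out / P_in = 129000 / 144249 = 0.894 = 89.4%

89.4 %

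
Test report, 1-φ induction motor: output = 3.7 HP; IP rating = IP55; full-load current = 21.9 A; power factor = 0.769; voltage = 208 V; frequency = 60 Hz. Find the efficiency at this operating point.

78.8 %

P_out = 3.7 × 746 = 2760 W
P_in = V·I·cosφ = 208 × 21.9 × 0.769 = 3503 W
η = P_out / P_in = 2760 / 3503 = 0.788 = 78.8%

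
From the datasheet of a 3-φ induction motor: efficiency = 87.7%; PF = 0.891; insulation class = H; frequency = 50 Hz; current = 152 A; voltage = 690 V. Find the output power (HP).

190 HP

P_in = √3·V·I·cosφ = 1.732 × 690 × 152 × 0.891 = 161852 W
P_out = η·P_in = 0.877 × 161852 = 141944 W
= 141944/746 = 190 HP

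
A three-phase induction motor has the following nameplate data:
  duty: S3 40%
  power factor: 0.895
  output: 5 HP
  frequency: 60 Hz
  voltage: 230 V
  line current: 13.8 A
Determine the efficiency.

75.8 %

P_out = 5 × 746 = 3730 W
P_in = √3·V_L·I_L·cosφ = 1.732 × 230 × 13.8 × 0.895 = 4920 W
η = P_out / P_in = 3730 / 4920 = 0.758 = 75.8%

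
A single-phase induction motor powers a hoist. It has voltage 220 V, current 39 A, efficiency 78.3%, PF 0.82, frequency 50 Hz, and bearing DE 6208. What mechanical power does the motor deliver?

5.51 kW

P_in = V·I·cosφ = 220 × 39 × 0.82 = 7036 W
P_out = η·P_in = 0.783 × 7036 = 5509 W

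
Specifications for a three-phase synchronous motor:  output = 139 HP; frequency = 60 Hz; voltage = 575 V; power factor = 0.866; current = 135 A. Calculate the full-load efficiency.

89.1 %

P_out = 139 × 746 = 103694 W
P_in = √3·V_L·I_L·cosφ = 1.732 × 575 × 135 × 0.866 = 116431 W
η = P_out / P_in = 103694 / 116431 = 0.891 = 89.1%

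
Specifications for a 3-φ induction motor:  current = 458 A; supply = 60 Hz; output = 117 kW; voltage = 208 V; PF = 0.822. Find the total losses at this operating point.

18600 W

P_in = √3·V·I·cosφ = 1.732×208×458×0.822 = 135628 W
P_out = 117000 W
Losses = P_in − P_out = 135628 − 117000 = 18628 W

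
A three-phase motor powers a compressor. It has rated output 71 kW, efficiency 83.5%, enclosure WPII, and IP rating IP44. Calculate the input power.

85 kW

P_out = 71000 W
P_in = P_out/η = 71000/0.835 = 85030 W = 85 kW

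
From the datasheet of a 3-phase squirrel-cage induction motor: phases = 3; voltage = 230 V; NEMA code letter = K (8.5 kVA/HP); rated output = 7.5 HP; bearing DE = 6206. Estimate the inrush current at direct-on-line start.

S_LR = 8.5 × 7.5 = 63.75 kVA
I_LR = S_LR/(√3·V_L) = 63750/(1.732×230) = 160 A

160 A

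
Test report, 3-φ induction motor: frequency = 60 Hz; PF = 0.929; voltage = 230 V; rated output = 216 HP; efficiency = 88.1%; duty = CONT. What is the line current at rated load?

P_out = 216 × 746 = 161136 W
P_in = P_out / η = 161136 / 0.881 = 182901 W
I_L = P_in / (√3·V_L·cosφ) = 182901 / (1.732 × 230 × 0.929) = 494 A

494 A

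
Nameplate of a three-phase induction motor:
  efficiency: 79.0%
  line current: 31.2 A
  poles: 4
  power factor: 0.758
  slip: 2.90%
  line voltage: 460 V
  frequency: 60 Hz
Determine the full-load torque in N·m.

81.3 N·m

P_in = √3·V·I·cosφ = 1.732 × 460 × 31.2 × 0.758 = 18842 W
P_out = η·P_in = 0.79 × 18842 = 14885 W
n_s = 120×60/4 = 1800 rpm; n = 1800×(1−0.029) = 1748 rpm
ω = 2π×1748/60 = 183.1 rad/s
τ = P_out/ω = 14885/183.1 = 81.3 N·m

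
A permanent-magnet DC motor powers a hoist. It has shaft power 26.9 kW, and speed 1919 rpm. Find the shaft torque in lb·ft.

98.7 lb·ft

ω = 2π × 1919/60 = 201 rad/s
τ = P/ω = 26900/201 = 133.8 N·m
In lb·ft: 133.8/1.356 = 98.7 lb·ft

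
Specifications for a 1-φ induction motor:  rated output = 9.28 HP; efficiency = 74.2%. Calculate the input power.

9.33 kW

P_out = 9.28 × 746 = 6923 W
P_in = P_out/η = 6923/0.742 = 9330 W = 9.33 kW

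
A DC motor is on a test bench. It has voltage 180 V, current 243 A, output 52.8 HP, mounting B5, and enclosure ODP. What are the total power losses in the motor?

4350 W

P_in = V·I = 180×243 = 43740 W
P_out = 52.8×746 = 39389 W
Losses = P_in − P_out = 43740 − 39389 = 4351 W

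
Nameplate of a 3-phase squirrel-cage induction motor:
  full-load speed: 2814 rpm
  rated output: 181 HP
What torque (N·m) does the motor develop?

458 N·m

P_out = 181 × 746 = 135026 W
ω = 2π × 2814/60 = 294.7 rad/s
τ = P_out/ω = 135026/294.7 = 458 N·m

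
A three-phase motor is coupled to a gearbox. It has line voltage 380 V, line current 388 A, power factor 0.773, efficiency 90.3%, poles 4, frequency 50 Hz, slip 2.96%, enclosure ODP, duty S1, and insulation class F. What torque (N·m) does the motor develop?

1170 N·m

P_in = √3·V·I·cosφ = 1.732 × 380 × 388 × 0.773 = 197398 W
P_out = η·P_in = 0.903 × 197398 = 178250 W
n_s = 120×50/4 = 1500 rpm; n = 1500×(1−0.0296) = 1456 rpm
ω = 2π×1456/60 = 152.5 rad/s
τ = P_out/ω = 178250/152.5 = 1170 N·m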